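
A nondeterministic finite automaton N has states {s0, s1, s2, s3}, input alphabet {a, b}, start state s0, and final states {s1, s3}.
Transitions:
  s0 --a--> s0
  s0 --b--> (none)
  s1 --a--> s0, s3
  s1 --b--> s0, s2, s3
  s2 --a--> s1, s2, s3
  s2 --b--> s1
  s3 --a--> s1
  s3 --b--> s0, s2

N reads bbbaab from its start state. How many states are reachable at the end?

Start: {s0}
read b: {}
The reachable set is empty and stays empty for the remaining 5 symbols.
Final reachable set {} has 0 states.

0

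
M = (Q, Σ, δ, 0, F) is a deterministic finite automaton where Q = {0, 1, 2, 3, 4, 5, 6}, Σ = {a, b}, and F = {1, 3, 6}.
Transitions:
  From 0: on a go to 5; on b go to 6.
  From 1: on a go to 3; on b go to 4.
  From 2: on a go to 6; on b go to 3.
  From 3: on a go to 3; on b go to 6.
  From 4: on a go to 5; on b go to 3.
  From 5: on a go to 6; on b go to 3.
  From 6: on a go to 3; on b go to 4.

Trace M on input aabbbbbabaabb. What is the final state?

0 --a--> 5
5 --a--> 6
6 --b--> 4
4 --b--> 3
3 --b--> 6
6 --b--> 4
4 --b--> 3
3 --a--> 3
3 --b--> 6
6 --a--> 3
3 --a--> 3
3 --b--> 6
6 --b--> 4

4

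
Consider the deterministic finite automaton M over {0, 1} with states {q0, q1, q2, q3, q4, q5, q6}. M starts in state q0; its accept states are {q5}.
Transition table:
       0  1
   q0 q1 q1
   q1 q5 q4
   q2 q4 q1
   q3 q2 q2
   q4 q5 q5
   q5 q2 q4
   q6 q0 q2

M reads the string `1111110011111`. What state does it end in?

q0 --1--> q1
q1 --1--> q4
q4 --1--> q5
q5 --1--> q4
q4 --1--> q5
q5 --1--> q4
q4 --0--> q5
q5 --0--> q2
q2 --1--> q1
q1 --1--> q4
q4 --1--> q5
q5 --1--> q4
q4 --1--> q5

q5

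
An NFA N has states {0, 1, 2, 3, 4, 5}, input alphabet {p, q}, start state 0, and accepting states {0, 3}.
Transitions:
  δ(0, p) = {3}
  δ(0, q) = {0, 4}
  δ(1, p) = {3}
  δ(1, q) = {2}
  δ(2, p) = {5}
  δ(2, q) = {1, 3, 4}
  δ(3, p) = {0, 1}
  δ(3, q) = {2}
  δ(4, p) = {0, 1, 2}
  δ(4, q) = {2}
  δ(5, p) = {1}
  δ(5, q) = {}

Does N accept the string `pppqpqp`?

rejected

Start: {0}
read p: {3}
read p: {0, 1}
read p: {3}
read q: {2}
read p: {5}
read q: {}
The reachable set is empty and stays empty for the remaining 1 symbol.
Reachable ∩ accepting = {} — empty.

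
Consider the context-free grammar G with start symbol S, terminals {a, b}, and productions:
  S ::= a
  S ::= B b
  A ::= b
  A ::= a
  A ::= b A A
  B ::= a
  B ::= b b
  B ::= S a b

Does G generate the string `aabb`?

yes

S ⇒ Bb ⇒ Sabb ⇒ aabb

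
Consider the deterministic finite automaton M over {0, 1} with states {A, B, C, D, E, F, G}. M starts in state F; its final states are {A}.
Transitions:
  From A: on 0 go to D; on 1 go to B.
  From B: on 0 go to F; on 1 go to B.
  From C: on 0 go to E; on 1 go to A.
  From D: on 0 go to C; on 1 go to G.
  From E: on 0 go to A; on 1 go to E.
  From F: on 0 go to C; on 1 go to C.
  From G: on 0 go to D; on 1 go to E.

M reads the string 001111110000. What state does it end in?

E

F --0--> C
C --0--> E
E --1--> E
E --1--> E
E --1--> E
E --1--> E
E --1--> E
E --1--> E
E --0--> A
A --0--> D
D --0--> C
C --0--> E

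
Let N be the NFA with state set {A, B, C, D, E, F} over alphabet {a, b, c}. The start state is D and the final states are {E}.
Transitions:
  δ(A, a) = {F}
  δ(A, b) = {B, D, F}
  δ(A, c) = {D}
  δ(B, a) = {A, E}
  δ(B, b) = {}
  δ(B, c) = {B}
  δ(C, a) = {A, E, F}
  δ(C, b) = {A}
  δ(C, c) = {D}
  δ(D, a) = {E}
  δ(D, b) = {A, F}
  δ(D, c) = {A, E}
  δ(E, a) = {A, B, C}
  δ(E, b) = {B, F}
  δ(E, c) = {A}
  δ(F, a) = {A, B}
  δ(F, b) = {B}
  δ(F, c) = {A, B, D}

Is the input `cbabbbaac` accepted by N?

rejected

Start: {D}
read c: {A, E}
read b: {B, D, F}
read a: {A, B, E}
read b: {B, D, F}
read b: {A, B, F}
read b: {B, D, F}
read a: {A, B, E}
read a: {A, B, C, E, F}
read c: {A, B, D}
Reachable ∩ accepting = {} — empty.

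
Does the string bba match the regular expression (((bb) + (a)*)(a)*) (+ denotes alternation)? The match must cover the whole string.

yes

Split as bb·a: ((bb)+(a)*) matches bb and (a)* matches a.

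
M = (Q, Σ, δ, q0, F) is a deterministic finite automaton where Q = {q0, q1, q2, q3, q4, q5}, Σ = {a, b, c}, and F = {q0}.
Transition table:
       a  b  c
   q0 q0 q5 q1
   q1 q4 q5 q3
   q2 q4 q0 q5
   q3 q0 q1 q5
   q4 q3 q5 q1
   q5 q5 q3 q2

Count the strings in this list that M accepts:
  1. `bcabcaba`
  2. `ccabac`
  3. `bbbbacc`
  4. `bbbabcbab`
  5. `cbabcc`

0

`bcabcaba`: rejected
`ccabac`: rejected
`bbbbacc`: rejected
`bbbabcbab`: rejected
`cbabcc`: rejected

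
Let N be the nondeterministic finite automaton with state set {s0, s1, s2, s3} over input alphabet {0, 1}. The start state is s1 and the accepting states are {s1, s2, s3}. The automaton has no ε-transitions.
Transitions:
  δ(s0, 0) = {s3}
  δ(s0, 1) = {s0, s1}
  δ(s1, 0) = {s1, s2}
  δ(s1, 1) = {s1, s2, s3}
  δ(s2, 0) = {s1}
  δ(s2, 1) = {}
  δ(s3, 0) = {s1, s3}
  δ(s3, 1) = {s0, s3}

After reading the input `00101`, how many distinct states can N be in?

4

Start: {s1}
read 0: {s1, s2}
read 0: {s1, s2}
read 1: {s1, s2, s3}
read 0: {s1, s2, s3}
read 1: {s0, s1, s2, s3}
Final reachable set {s0, s1, s2, s3} has 4 states.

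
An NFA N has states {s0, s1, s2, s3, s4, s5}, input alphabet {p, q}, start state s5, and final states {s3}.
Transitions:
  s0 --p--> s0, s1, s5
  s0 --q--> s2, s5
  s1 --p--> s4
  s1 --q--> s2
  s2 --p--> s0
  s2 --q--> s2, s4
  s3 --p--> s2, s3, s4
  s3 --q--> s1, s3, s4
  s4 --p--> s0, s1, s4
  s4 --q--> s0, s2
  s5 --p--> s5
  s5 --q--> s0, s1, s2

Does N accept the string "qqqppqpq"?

rejected

Start: {s5}
read q: {s0, s1, s2}
read q: {s2, s4, s5}
read q: {s0, s1, s2, s4}
read p: {s0, s1, s4, s5}
read p: {s0, s1, s4, s5}
read q: {s0, s1, s2, s5}
read p: {s0, s1, s4, s5}
read q: {s0, s1, s2, s5}
Reachable ∩ accepting = {} — empty.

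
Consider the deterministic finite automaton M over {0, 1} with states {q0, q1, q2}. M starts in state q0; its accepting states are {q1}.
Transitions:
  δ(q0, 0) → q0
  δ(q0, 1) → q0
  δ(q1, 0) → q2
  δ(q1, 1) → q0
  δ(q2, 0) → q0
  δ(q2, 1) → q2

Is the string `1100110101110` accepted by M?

q0 --1--> q0
q0 --1--> q0
q0 --0--> q0
q0 --0--> q0
q0 --1--> q0
q0 --1--> q0
q0 --0--> q0
q0 --1--> q0
q0 --0--> q0
q0 --1--> q0
q0 --1--> q0
q0 --1--> q0
q0 --0--> q0
End in state q0, which is not an accepting state.

rejected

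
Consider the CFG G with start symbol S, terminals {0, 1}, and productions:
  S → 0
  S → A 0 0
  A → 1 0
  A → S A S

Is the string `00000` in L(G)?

no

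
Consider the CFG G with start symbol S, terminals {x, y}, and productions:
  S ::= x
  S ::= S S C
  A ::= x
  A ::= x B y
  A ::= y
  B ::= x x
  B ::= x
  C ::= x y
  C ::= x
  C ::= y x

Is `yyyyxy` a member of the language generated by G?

no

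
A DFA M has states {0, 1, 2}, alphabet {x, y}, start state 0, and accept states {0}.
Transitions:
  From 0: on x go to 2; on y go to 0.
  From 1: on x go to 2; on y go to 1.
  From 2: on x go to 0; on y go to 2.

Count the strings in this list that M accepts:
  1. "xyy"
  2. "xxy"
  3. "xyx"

"xyy": rejected
"xxy": accepted
"xyx": accepted

2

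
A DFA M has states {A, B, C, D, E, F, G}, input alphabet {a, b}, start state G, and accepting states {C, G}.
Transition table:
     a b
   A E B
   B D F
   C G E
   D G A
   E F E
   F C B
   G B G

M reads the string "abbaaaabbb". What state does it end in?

G --a--> B
B --b--> F
F --b--> B
B --a--> D
D --a--> G
G --a--> B
B --a--> D
D --b--> A
A --b--> B
B --b--> F

F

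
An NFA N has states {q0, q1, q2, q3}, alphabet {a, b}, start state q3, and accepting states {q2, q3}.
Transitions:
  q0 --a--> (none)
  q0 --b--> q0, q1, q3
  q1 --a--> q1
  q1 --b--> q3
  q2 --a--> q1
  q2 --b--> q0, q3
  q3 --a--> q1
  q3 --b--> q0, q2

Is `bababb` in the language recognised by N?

Start: {q3}
read b: {q0, q2}
read a: {q1}
read b: {q3}
read a: {q1}
read b: {q3}
read b: {q0, q2}
Reachable ∩ accepting = {q2} — nonempty.

accepted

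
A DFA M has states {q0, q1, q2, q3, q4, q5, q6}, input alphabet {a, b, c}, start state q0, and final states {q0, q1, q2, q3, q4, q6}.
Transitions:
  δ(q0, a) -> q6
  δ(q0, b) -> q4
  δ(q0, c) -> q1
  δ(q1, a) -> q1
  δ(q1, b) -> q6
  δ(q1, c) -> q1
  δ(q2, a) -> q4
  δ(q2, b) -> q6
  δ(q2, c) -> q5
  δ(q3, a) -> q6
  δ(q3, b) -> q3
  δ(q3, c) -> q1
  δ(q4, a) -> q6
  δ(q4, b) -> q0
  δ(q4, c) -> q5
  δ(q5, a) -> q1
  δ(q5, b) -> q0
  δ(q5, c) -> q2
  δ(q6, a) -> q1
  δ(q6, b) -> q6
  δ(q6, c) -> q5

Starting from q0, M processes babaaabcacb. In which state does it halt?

q6

q0 --b--> q4
q4 --a--> q6
q6 --b--> q6
q6 --a--> q1
q1 --a--> q1
q1 --a--> q1
q1 --b--> q6
q6 --c--> q5
q5 --a--> q1
q1 --c--> q1
q1 --b--> q6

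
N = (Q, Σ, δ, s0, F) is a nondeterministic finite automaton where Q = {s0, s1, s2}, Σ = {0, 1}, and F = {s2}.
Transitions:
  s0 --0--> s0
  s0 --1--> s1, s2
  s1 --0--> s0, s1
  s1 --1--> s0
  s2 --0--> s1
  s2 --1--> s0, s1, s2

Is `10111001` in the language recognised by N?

Start: {s0}
read 1: {s1, s2}
read 0: {s0, s1}
read 1: {s0, s1, s2}
read 1: {s0, s1, s2}
read 1: {s0, s1, s2}
read 0: {s0, s1}
read 0: {s0, s1}
read 1: {s0, s1, s2}
Reachable ∩ accepting = {s2} — nonempty.

accepted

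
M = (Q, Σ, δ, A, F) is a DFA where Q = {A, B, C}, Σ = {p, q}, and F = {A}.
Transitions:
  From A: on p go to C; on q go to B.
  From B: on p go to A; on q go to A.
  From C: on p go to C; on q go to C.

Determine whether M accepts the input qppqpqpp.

A --q--> B
B --p--> A
A --p--> C
C --q--> C
C --p--> C
C --q--> C
C --p--> C
C --p--> C
End in state C, which is not an accepting state.

rejected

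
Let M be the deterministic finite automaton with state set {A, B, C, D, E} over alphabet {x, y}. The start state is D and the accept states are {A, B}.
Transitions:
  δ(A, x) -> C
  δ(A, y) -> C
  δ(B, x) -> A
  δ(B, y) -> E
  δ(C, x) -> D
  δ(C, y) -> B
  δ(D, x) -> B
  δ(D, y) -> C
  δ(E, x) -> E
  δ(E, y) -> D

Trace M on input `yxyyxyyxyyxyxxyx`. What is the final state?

E

D --y--> C
C --x--> D
D --y--> C
C --y--> B
B --x--> A
A --y--> C
C --y--> B
B --x--> A
A --y--> C
C --y--> B
B --x--> A
A --y--> C
C --x--> D
D --x--> B
B --y--> E
E --x--> E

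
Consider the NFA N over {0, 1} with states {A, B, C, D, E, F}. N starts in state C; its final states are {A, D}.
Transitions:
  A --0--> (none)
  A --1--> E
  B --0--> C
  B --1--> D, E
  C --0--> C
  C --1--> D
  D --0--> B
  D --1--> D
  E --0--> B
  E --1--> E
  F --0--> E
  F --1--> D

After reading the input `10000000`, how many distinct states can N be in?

1

Start: {C}
read 1: {D}
read 0: {B}
read 0: {C}
read 0: {C}
read 0: {C}
read 0: {C}
read 0: {C}
read 0: {C}
Final reachable set {C} has 1 state.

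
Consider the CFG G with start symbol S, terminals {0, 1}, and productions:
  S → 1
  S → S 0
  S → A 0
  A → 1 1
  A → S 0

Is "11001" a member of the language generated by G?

no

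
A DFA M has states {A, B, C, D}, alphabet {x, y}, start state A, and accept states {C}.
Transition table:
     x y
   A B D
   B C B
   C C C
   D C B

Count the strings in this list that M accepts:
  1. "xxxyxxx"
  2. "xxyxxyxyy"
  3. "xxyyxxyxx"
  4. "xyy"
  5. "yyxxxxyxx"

"xxxyxxx": accepted
"xxyxxyxyy": accepted
"xxyyxxyxx": accepted
"xyy": rejected
"yyxxxxyxx": accepted

4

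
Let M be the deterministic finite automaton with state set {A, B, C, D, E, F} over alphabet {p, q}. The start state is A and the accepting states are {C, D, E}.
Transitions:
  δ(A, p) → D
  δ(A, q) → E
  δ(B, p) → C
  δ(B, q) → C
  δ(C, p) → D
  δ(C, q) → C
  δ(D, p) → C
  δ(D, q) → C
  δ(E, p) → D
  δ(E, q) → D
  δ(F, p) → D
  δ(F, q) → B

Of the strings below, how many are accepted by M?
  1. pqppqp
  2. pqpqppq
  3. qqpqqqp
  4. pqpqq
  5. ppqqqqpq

pqppqp: accepted
pqpqppq: accepted
qqpqqqp: accepted
pqpqq: accepted
ppqqqqpq: accepted

5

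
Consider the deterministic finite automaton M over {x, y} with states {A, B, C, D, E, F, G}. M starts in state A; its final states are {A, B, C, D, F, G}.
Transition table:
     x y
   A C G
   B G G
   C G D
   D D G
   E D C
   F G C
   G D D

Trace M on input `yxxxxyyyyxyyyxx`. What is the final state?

D

A --y--> G
G --x--> D
D --x--> D
D --x--> D
D --x--> D
D --y--> G
G --y--> D
D --y--> G
G --y--> D
D --x--> D
D --y--> G
G --y--> D
D --y--> G
G --x--> D
D --x--> D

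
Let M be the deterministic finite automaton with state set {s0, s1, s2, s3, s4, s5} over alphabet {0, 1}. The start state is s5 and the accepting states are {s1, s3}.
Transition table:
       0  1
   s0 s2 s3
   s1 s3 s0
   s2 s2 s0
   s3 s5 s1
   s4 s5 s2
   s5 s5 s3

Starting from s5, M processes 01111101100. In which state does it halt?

s5 --0--> s5
s5 --1--> s3
s3 --1--> s1
s1 --1--> s0
s0 --1--> s3
s3 --1--> s1
s1 --0--> s3
s3 --1--> s1
s1 --1--> s0
s0 --0--> s2
s2 --0--> s2

s2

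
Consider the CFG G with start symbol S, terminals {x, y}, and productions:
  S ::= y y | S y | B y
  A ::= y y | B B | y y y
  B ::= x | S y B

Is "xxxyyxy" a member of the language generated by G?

no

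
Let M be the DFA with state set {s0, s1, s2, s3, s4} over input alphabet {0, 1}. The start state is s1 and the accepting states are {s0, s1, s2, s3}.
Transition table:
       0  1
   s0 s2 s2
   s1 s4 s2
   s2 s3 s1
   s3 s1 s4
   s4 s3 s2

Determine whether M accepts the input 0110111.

s1 --0--> s4
s4 --1--> s2
s2 --1--> s1
s1 --0--> s4
s4 --1--> s2
s2 --1--> s1
s1 --1--> s2
End in state s2, which is an accepting state.

accepted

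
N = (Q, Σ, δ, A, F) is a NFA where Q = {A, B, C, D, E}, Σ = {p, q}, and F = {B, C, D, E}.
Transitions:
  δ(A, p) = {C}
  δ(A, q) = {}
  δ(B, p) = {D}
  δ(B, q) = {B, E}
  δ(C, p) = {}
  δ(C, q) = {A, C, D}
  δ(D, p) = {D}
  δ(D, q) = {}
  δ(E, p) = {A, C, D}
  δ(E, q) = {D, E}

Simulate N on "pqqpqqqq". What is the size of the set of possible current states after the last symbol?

3

Start: {A}
read p: {C}
read q: {A, C, D}
read q: {A, C, D}
read p: {C, D}
read q: {A, C, D}
read q: {A, C, D}
read q: {A, C, D}
read q: {A, C, D}
Final reachable set {A, C, D} has 3 states.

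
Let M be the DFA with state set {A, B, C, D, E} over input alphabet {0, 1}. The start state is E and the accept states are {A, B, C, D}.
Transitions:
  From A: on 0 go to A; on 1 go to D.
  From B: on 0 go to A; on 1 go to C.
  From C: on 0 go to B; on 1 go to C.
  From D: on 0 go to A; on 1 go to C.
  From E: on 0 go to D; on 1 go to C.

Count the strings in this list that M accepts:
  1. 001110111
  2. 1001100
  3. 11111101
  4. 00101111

4

001110111: accepted
1001100: accepted
11111101: accepted
00101111: accepted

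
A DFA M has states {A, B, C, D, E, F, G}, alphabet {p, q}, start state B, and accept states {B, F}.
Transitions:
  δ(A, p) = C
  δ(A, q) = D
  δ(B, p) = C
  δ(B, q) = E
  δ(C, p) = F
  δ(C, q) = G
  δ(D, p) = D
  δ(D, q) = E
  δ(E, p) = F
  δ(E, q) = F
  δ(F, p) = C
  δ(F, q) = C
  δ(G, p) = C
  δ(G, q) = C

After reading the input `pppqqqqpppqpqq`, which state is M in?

G

B --p--> C
C --p--> F
F --p--> C
C --q--> G
G --q--> C
C --q--> G
G --q--> C
C --p--> F
F --p--> C
C --p--> F
F --q--> C
C --p--> F
F --q--> C
C --q--> G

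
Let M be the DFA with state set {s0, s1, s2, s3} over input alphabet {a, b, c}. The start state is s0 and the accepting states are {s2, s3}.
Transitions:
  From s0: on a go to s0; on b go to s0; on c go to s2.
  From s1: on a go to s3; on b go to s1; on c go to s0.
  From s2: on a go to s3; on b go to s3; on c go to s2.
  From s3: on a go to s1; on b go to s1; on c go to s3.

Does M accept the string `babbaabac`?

s0 --b--> s0
s0 --a--> s0
s0 --b--> s0
s0 --b--> s0
s0 --a--> s0
s0 --a--> s0
s0 --b--> s0
s0 --a--> s0
s0 --c--> s2
End in state s2, which is an accepting state.

accepted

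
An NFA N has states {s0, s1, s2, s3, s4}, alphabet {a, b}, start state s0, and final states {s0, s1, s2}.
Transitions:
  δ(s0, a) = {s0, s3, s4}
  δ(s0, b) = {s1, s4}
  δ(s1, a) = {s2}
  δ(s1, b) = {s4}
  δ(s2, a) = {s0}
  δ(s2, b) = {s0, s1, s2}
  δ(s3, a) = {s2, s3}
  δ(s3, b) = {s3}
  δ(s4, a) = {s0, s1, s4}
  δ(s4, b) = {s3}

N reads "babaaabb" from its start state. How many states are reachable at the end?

5

Start: {s0}
read b: {s1, s4}
read a: {s0, s1, s2, s4}
read b: {s0, s1, s2, s3, s4}
read a: {s0, s1, s2, s3, s4}
read a: {s0, s1, s2, s3, s4}
read a: {s0, s1, s2, s3, s4}
read b: {s0, s1, s2, s3, s4}
read b: {s0, s1, s2, s3, s4}
Final reachable set {s0, s1, s2, s3, s4} has 5 states.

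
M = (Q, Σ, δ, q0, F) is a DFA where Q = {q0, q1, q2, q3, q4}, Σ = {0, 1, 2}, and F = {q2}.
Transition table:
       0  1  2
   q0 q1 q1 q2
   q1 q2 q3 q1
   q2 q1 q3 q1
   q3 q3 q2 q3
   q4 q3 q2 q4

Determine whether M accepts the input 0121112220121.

accepted

q0 --0--> q1
q1 --1--> q3
q3 --2--> q3
q3 --1--> q2
q2 --1--> q3
q3 --1--> q2
q2 --2--> q1
q1 --2--> q1
q1 --2--> q1
q1 --0--> q2
q2 --1--> q3
q3 --2--> q3
q3 --1--> q2
End in state q2, which is an accepting state.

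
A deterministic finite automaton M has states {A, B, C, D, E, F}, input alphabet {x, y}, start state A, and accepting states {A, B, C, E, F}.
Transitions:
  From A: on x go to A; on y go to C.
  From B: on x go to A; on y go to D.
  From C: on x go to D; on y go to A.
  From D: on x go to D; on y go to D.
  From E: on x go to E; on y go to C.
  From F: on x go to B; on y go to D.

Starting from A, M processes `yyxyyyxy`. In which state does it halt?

A --y--> C
C --y--> A
A --x--> A
A --y--> C
C --y--> A
A --y--> C
C --x--> D
D --y--> D

D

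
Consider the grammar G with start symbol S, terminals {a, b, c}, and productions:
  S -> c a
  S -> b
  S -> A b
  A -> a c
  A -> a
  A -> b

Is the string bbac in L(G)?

no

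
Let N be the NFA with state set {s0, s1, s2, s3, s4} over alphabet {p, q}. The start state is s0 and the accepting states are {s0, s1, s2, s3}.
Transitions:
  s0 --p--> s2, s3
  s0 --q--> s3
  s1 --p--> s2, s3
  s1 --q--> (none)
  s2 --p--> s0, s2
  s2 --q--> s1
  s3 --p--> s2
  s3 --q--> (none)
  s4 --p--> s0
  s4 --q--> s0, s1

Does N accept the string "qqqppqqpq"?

Start: {s0}
read q: {s3}
read q: {}
The reachable set is empty and stays empty for the remaining 7 symbols.
Reachable ∩ accepting = {} — empty.

rejected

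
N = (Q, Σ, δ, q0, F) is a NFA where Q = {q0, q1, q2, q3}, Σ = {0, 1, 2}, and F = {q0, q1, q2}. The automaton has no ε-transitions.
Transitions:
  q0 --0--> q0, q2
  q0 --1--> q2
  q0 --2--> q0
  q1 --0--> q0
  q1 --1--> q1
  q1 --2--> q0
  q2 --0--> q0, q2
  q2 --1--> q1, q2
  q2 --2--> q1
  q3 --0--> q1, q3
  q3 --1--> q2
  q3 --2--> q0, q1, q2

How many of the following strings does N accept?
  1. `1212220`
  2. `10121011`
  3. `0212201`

`1212220`: accepted
`10121011`: accepted
`0212201`: accepted

3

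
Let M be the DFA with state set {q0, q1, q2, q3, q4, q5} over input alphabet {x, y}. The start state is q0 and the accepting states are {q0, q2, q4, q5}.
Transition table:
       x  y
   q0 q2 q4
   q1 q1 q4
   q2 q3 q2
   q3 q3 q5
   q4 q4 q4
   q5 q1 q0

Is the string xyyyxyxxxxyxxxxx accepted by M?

q0 --x--> q2
q2 --y--> q2
q2 --y--> q2
q2 --y--> q2
q2 --x--> q3
q3 --y--> q5
q5 --x--> q1
q1 --x--> q1
q1 --x--> q1
q1 --x--> q1
q1 --y--> q4
q4 --x--> q4
q4 --x--> q4
q4 --x--> q4
q4 --x--> q4
q4 --x--> q4
End in state q4, which is an accepting state.

accepted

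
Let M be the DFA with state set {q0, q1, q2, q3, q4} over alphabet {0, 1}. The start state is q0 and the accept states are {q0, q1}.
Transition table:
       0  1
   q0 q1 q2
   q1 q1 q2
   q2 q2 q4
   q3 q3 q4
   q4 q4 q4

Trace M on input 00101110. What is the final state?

q4

q0 --0--> q1
q1 --0--> q1
q1 --1--> q2
q2 --0--> q2
q2 --1--> q4
q4 --1--> q4
q4 --1--> q4
q4 --0--> q4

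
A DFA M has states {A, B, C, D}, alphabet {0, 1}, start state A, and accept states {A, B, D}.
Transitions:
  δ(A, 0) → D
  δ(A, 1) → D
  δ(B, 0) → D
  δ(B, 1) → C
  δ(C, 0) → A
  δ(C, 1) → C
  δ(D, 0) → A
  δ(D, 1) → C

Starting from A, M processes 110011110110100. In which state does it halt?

A --1--> D
D --1--> C
C --0--> A
A --0--> D
D --1--> C
C --1--> C
C --1--> C
C --1--> C
C --0--> A
A --1--> D
D --1--> C
C --0--> A
A --1--> D
D --0--> A
A --0--> D

D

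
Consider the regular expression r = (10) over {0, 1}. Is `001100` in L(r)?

No split of 001100 into u·v has 1 matching u and 0 matching v.

no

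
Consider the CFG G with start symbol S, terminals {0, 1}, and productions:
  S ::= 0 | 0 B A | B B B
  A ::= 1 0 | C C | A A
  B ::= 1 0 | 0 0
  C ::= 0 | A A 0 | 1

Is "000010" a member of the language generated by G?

yes

S ⇒ BBB ⇒ 00BB ⇒ 0000B ⇒ 000010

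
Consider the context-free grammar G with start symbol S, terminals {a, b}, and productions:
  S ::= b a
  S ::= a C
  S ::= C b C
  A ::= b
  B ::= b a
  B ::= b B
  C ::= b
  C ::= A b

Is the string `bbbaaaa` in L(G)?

no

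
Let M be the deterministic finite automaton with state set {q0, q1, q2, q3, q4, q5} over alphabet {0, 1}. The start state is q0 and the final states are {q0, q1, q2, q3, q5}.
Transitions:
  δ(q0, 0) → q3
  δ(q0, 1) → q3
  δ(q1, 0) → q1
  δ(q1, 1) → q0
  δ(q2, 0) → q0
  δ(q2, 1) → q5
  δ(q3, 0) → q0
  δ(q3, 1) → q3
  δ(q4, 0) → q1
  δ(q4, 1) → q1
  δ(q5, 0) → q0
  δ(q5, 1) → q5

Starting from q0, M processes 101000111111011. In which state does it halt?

q3

q0 --1--> q3
q3 --0--> q0
q0 --1--> q3
q3 --0--> q0
q0 --0--> q3
q3 --0--> q0
q0 --1--> q3
q3 --1--> q3
q3 --1--> q3
q3 --1--> q3
q3 --1--> q3
q3 --1--> q3
q3 --0--> q0
q0 --1--> q3
q3 --1--> q3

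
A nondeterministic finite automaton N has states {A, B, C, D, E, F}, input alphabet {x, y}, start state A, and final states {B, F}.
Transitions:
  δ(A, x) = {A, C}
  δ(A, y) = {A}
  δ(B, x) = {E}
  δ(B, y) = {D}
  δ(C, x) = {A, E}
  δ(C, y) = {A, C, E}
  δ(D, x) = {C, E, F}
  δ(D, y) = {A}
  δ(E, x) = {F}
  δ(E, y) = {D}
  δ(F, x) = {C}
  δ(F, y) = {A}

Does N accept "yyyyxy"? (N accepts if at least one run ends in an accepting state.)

Start: {A}
read y: {A}
read y: {A}
read y: {A}
read y: {A}
read x: {A, C}
read y: {A, C, E}
Reachable ∩ accepting = {} — empty.

rejected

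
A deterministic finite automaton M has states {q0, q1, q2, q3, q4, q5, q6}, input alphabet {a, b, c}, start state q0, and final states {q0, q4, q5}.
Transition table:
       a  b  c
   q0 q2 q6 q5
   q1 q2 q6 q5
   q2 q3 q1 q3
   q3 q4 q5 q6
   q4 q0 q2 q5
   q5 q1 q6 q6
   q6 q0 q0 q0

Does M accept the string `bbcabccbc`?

accepted

q0 --b--> q6
q6 --b--> q0
q0 --c--> q5
q5 --a--> q1
q1 --b--> q6
q6 --c--> q0
q0 --c--> q5
q5 --b--> q6
q6 --c--> q0
End in state q0, which is an accepting state.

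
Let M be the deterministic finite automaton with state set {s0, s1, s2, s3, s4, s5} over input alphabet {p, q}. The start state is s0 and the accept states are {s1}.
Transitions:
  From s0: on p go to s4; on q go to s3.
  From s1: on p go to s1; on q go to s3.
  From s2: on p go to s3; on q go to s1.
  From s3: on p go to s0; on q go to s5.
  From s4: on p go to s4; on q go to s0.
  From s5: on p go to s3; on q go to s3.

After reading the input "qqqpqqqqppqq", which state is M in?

s5

s0 --q--> s3
s3 --q--> s5
s5 --q--> s3
s3 --p--> s0
s0 --q--> s3
s3 --q--> s5
s5 --q--> s3
s3 --q--> s5
s5 --p--> s3
s3 --p--> s0
s0 --q--> s3
s3 --q--> s5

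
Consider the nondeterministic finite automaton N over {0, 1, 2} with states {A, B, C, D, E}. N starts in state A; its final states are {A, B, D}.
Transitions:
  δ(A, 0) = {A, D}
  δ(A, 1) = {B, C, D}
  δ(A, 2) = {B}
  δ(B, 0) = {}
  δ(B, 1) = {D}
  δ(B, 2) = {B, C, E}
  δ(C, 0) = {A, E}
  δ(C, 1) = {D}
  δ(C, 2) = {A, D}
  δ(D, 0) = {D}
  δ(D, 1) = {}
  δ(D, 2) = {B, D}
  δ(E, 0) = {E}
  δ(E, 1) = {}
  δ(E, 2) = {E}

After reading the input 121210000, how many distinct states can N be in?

Start: {A}
read 1: {B, C, D}
read 2: {A, B, C, D, E}
read 1: {B, C, D}
read 2: {A, B, C, D, E}
read 1: {B, C, D}
read 0: {A, D, E}
read 0: {A, D, E}
read 0: {A, D, E}
read 0: {A, D, E}
Final reachable set {A, D, E} has 3 states.

3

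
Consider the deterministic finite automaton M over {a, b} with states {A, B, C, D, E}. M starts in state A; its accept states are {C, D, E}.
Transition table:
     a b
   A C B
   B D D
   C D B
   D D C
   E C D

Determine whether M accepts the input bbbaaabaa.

A --b--> B
B --b--> D
D --b--> C
C --a--> D
D --a--> D
D --a--> D
D --b--> C
C --a--> D
D --a--> D
End in state D, which is an accepting state.

accepted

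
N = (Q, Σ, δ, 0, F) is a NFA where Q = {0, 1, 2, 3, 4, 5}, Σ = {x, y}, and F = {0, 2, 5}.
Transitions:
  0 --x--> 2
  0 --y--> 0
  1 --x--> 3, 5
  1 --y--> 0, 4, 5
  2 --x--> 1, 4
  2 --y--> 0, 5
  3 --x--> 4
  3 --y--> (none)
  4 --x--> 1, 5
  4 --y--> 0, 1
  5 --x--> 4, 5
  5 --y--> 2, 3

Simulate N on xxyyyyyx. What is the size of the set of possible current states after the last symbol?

5

Start: {0}
read x: {2}
read x: {1, 4}
read y: {0, 1, 4, 5}
read y: {0, 1, 2, 3, 4, 5}
read y: {0, 1, 2, 3, 4, 5}
read y: {0, 1, 2, 3, 4, 5}
read y: {0, 1, 2, 3, 4, 5}
read x: {1, 2, 3, 4, 5}
Final reachable set {1, 2, 3, 4, 5} has 5 states.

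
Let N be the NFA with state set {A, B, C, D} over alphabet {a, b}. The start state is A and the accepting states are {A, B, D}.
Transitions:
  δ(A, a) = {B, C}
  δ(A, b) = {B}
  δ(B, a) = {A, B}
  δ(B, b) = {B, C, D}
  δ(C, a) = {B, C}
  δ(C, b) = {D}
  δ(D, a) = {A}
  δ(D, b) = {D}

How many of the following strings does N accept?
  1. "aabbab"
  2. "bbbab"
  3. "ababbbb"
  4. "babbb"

4

"aabbab": accepted
"bbbab": accepted
"ababbbb": accepted
"babbb": accepted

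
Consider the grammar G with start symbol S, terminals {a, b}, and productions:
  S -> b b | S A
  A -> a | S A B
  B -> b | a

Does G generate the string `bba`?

yes

S ⇒ SA ⇒ bbA ⇒ bba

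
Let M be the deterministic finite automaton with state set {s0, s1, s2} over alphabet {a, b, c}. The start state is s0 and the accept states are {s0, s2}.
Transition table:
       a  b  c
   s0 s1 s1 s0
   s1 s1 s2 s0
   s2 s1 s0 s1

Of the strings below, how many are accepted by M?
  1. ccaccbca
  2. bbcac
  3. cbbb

ccaccbca: rejected
bbcac: accepted
cbbb: accepted

2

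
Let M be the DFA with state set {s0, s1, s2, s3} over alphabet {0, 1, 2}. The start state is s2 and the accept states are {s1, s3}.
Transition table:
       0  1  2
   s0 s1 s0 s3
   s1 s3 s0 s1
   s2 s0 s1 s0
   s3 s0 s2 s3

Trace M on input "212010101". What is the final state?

s0

s2 --2--> s0
s0 --1--> s0
s0 --2--> s3
s3 --0--> s0
s0 --1--> s0
s0 --0--> s1
s1 --1--> s0
s0 --0--> s1
s1 --1--> s0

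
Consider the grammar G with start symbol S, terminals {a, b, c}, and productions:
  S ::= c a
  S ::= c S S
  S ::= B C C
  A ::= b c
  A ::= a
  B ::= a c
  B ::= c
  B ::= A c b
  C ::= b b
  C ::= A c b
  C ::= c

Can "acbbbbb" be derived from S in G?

S ⇒ BCC ⇒ AcbCC ⇒ acbCC ⇒ acbbbC ⇒ acbbbbb

yes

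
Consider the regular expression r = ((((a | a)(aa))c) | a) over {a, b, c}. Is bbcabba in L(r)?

no

Neither (((a|a)(aa))c) nor a matches bbcabba.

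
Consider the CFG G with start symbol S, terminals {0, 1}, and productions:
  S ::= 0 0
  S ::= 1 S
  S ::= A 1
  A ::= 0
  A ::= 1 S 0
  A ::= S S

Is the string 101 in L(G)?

S ⇒ 1S ⇒ 1A1 ⇒ 101

yes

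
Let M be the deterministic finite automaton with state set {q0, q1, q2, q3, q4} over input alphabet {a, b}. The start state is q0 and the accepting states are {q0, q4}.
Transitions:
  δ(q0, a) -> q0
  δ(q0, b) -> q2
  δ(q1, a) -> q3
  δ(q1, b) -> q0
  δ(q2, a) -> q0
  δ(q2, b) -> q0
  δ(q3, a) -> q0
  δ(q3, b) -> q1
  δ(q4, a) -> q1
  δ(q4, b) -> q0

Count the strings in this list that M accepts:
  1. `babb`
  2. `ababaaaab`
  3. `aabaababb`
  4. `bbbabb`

3

`babb`: accepted
`ababaaaab`: rejected
`aabaababb`: accepted
`bbbabb`: accepted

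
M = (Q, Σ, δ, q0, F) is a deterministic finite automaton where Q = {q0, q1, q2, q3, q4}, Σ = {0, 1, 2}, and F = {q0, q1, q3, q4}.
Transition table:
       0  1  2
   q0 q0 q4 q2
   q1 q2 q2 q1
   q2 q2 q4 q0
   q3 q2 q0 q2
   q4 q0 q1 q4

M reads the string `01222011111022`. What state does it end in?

q0 --0--> q0
q0 --1--> q4
q4 --2--> q4
q4 --2--> q4
q4 --2--> q4
q4 --0--> q0
q0 --1--> q4
q4 --1--> q1
q1 --1--> q2
q2 --1--> q4
q4 --1--> q1
q1 --0--> q2
q2 --2--> q0
q0 --2--> q2

q2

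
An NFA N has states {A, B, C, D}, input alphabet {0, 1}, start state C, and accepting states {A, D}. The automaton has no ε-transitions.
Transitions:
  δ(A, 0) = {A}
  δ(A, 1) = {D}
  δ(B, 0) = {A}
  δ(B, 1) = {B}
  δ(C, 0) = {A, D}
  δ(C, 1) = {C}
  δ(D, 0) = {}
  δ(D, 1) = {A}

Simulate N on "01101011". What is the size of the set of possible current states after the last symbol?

Start: {C}
read 0: {A, D}
read 1: {A, D}
read 1: {A, D}
read 0: {A}
read 1: {D}
read 0: {}
The reachable set is empty and stays empty for the remaining 2 symbols.
Final reachable set {} has 0 states.

0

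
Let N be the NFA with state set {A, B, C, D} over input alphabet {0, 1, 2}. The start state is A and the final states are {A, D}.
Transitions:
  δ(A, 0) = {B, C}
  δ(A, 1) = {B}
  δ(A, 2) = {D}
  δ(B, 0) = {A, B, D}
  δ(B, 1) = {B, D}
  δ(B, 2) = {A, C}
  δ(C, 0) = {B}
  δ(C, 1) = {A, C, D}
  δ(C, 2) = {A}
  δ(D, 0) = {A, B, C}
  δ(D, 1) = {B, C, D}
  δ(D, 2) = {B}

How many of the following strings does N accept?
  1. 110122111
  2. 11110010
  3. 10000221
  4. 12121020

110122111: accepted
11110010: accepted
10000221: accepted
12121020: accepted

4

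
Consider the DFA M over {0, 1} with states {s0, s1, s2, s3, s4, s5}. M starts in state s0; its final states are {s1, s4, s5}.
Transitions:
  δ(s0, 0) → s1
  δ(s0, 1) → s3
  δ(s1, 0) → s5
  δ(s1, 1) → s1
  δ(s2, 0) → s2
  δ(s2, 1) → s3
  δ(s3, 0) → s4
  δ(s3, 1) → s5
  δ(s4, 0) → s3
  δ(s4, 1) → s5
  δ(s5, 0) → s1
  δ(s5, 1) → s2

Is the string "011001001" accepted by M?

accepted

s0 --0--> s1
s1 --1--> s1
s1 --1--> s1
s1 --0--> s5
s5 --0--> s1
s1 --1--> s1
s1 --0--> s5
s5 --0--> s1
s1 --1--> s1
End in state s1, which is an accepting state.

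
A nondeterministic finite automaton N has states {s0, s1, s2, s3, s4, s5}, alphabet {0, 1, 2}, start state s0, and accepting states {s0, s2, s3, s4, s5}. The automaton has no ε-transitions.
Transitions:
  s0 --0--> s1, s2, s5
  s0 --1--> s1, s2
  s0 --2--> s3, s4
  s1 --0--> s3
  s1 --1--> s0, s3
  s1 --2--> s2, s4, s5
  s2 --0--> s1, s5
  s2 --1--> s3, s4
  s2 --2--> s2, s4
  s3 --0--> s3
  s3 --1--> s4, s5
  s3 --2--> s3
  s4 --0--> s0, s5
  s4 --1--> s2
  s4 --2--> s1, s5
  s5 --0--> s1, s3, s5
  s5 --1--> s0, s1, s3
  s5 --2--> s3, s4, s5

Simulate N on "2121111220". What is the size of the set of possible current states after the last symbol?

Start: {s0}
read 2: {s3, s4}
read 1: {s2, s4, s5}
read 2: {s1, s2, s3, s4, s5}
read 1: {s0, s1, s2, s3, s4, s5}
read 1: {s0, s1, s2, s3, s4, s5}
read 1: {s0, s1, s2, s3, s4, s5}
read 1: {s0, s1, s2, s3, s4, s5}
read 2: {s1, s2, s3, s4, s5}
read 2: {s1, s2, s3, s4, s5}
read 0: {s0, s1, s3, s5}
Final reachable set {s0, s1, s3, s5} has 4 states.

4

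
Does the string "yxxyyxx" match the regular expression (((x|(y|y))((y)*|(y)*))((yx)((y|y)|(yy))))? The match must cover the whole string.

No split of yxxyyxx into u·v has ((x|(y|y))((y)*|(y)*)) matching u and ((yx)((y|y)|(yy))) matching v.

no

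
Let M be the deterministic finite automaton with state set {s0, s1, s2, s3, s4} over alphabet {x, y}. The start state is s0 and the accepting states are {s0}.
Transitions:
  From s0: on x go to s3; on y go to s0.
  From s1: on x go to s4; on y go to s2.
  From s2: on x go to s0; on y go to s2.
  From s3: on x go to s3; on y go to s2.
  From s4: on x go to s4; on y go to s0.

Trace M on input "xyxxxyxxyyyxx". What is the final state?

s0 --x--> s3
s3 --y--> s2
s2 --x--> s0
s0 --x--> s3
s3 --x--> s3
s3 --y--> s2
s2 --x--> s0
s0 --x--> s3
s3 --y--> s2
s2 --y--> s2
s2 --y--> s2
s2 --x--> s0
s0 --x--> s3

s3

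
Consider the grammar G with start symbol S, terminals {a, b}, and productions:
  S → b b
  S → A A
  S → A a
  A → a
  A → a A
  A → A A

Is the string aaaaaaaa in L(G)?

S ⇒ Aa ⇒ AAa ⇒ AAAa ⇒ AAAAa ⇒ AAAAAa ⇒ aAAAAa ⇒ aaAAAa ⇒ aaaAAa ⇒ aaaaAa ⇒ aaaaAAa ⇒ aaaaaAAa ⇒ aaaaaaAa ⇒ aaaaaaaa

yes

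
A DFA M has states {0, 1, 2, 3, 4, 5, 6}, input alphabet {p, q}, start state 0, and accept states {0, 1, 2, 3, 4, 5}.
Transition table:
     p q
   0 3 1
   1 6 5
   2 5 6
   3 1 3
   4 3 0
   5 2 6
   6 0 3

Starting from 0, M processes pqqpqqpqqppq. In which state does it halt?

0 --p--> 3
3 --q--> 3
3 --q--> 3
3 --p--> 1
1 --q--> 5
5 --q--> 6
6 --p--> 0
0 --q--> 1
1 --q--> 5
5 --p--> 2
2 --p--> 5
5 --q--> 6

6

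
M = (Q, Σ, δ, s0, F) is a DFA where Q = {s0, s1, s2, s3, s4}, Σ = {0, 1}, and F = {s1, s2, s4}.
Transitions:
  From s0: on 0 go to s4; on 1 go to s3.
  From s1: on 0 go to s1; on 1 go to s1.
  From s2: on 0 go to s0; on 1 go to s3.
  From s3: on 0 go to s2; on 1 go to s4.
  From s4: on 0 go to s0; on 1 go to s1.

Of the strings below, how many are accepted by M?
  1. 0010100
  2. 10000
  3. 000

1

0010100: rejected
10000: rejected
000: accepted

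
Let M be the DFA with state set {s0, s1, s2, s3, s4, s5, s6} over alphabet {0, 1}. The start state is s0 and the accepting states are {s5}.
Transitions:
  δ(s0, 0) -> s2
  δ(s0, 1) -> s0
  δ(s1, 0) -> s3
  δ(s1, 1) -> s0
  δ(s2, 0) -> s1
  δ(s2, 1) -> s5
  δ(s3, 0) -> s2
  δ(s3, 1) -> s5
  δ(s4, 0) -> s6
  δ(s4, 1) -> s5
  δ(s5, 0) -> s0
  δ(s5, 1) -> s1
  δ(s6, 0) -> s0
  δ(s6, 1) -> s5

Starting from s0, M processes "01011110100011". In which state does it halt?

s0

s0 --0--> s2
s2 --1--> s5
s5 --0--> s0
s0 --1--> s0
s0 --1--> s0
s0 --1--> s0
s0 --1--> s0
s0 --0--> s2
s2 --1--> s5
s5 --0--> s0
s0 --0--> s2
s2 --0--> s1
s1 --1--> s0
s0 --1--> s0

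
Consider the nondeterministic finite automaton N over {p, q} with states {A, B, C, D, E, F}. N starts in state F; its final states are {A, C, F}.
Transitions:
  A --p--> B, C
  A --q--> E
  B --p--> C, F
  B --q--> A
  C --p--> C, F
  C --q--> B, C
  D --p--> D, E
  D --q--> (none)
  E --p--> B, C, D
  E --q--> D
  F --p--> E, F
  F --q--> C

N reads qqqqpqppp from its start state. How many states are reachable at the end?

Start: {F}
read q: {C}
read q: {B, C}
read q: {A, B, C}
read q: {A, B, C, E}
read p: {B, C, D, F}
read q: {A, B, C}
read p: {B, C, F}
read p: {C, E, F}
read p: {B, C, D, E, F}
Final reachable set {B, C, D, E, F} has 5 states.

5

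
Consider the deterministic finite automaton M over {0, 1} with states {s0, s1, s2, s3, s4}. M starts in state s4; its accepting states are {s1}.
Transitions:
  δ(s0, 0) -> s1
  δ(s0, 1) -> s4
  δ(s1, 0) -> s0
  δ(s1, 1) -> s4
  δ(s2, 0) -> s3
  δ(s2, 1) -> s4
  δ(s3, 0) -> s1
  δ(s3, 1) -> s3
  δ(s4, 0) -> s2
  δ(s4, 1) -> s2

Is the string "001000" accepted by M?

s4 --0--> s2
s2 --0--> s3
s3 --1--> s3
s3 --0--> s1
s1 --0--> s0
s0 --0--> s1
End in state s1, which is an accepting state.

accepted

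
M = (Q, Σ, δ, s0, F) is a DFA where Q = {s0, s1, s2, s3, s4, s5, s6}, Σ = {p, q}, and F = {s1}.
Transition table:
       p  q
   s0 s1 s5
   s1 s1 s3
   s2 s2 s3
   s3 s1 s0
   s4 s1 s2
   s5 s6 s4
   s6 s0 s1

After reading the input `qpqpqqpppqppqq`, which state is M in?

s0 --q--> s5
s5 --p--> s6
s6 --q--> s1
s1 --p--> s1
s1 --q--> s3
s3 --q--> s0
s0 --p--> s1
s1 --p--> s1
s1 --p--> s1
s1 --q--> s3
s3 --p--> s1
s1 --p--> s1
s1 --q--> s3
s3 --q--> s0

s0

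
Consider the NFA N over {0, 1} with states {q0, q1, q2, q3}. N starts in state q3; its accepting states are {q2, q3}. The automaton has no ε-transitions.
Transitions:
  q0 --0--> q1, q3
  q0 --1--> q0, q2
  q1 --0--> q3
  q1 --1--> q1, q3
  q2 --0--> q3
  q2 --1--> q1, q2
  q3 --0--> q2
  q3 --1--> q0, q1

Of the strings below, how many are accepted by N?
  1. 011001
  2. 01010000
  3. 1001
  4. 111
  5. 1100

5

011001: accepted
01010000: accepted
1001: accepted
111: accepted
1100: accepted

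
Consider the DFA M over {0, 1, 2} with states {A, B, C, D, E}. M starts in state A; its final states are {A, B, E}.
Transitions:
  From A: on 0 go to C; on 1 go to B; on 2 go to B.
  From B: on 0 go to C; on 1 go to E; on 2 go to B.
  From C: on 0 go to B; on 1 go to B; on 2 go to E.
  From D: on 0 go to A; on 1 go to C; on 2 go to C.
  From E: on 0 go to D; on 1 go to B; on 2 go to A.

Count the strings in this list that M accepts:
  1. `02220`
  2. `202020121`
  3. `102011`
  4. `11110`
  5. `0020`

`02220`: rejected
`202020121`: accepted
`102011`: accepted
`11110`: rejected
`0020`: rejected

2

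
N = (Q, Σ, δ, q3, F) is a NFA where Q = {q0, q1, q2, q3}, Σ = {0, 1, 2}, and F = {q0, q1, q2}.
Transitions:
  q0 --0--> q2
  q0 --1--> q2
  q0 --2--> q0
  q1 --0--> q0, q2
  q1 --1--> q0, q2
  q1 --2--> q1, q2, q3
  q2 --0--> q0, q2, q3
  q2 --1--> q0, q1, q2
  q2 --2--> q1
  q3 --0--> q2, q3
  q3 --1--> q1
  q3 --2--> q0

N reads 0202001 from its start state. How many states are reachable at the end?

3

Start: {q3}
read 0: {q2, q3}
read 2: {q0, q1}
read 0: {q0, q2}
read 2: {q0, q1}
read 0: {q0, q2}
read 0: {q0, q2, q3}
read 1: {q0, q1, q2}
Final reachable set {q0, q1, q2} has 3 states.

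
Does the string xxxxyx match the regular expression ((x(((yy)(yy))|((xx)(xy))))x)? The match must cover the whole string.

Split as xxxxy·x: (x(((yy)(yy))|((xx)(xy)))) matches xxxxy and x matches x.

yes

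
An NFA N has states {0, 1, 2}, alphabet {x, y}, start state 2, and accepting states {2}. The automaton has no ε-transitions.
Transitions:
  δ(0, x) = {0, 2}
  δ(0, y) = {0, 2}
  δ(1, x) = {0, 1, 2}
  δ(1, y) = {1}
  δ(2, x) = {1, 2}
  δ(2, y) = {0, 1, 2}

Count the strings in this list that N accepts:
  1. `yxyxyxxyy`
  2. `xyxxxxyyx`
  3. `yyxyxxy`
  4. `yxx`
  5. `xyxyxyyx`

5

`yxyxyxxyy`: accepted
`xyxxxxyyx`: accepted
`yyxyxxy`: accepted
`yxx`: accepted
`xyxyxyyx`: accepted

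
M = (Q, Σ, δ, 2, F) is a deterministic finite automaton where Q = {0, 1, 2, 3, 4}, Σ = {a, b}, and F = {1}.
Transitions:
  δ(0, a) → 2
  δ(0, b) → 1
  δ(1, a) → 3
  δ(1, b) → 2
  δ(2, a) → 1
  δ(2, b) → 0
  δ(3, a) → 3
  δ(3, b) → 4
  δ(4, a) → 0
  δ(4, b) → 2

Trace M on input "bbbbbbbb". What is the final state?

1

2 --b--> 0
0 --b--> 1
1 --b--> 2
2 --b--> 0
0 --b--> 1
1 --b--> 2
2 --b--> 0
0 --b--> 1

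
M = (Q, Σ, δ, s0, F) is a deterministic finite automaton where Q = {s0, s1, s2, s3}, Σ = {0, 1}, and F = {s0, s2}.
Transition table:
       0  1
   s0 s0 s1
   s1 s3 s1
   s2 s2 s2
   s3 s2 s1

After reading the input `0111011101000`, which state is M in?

s2

s0 --0--> s0
s0 --1--> s1
s1 --1--> s1
s1 --1--> s1
s1 --0--> s3
s3 --1--> s1
s1 --1--> s1
s1 --1--> s1
s1 --0--> s3
s3 --1--> s1
s1 --0--> s3
s3 --0--> s2
s2 --0--> s2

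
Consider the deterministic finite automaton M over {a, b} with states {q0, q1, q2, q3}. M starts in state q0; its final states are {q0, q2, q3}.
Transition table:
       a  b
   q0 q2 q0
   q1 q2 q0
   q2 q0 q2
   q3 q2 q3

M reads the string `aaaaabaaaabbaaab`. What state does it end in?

q0 --a--> q2
q2 --a--> q0
q0 --a--> q2
q2 --a--> q0
q0 --a--> q2
q2 --b--> q2
q2 --a--> q0
q0 --a--> q2
q2 --a--> q0
q0 --a--> q2
q2 --b--> q2
q2 --b--> q2
q2 --a--> q0
q0 --a--> q2
q2 --a--> q0
q0 --b--> q0

q0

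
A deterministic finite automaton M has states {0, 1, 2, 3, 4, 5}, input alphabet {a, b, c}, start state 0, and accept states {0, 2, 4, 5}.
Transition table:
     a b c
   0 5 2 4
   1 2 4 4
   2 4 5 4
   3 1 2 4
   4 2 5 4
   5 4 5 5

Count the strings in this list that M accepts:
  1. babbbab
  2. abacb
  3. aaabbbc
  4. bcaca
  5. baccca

5

babbbab: accepted
abacb: accepted
aaabbbc: accepted
bcaca: accepted
baccca: accepted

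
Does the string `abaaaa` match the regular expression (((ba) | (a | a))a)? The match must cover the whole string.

No split of abaaaa into u·v has ((ba)|(a|a)) matching u and a matching v.

no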